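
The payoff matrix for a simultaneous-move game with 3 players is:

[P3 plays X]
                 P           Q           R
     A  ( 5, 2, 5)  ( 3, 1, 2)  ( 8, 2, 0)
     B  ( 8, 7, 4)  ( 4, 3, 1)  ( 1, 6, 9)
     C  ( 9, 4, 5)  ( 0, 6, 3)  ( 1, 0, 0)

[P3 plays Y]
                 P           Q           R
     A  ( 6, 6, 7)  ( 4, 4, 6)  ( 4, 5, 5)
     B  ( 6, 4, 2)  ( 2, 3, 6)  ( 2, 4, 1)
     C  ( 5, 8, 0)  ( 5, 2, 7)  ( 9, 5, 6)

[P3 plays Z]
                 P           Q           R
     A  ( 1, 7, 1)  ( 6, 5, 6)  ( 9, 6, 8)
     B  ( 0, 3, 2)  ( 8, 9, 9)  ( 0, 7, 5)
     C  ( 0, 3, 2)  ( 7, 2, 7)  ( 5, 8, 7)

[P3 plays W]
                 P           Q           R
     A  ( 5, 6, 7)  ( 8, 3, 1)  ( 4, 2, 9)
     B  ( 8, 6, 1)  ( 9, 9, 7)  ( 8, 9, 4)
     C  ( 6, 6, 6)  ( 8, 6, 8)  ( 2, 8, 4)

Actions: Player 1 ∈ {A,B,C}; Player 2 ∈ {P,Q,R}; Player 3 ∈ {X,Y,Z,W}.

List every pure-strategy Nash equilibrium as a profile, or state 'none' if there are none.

(A,P,X): not NE [P1→C gives 9>5; P3→W gives 7>5]
(A,P,Y): NE
(A,P,Z): not NE [P3→W gives 7>1]
(A,P,W): not NE [P1→B gives 8>5]
(A,Q,X): not NE [P1→B gives 4>3; P2→R gives 2>1; P3→Z gives 6>2]
(A,Q,Y): not NE [P1→C gives 5>4; P2→P gives 6>4]
(A,Q,Z): not NE [P1→B gives 8>6; P2→P gives 7>5]
(A,Q,W): not NE [P1→B gives 9>8; P2→P gives 6>3; P3→Z gives 6>1]
(A,R,X): not NE [P3→W gives 9>0]
(A,R,Y): not NE [P1→C gives 9>4; P2→P gives 6>5; P3→W gives 9>5]
(A,R,Z): not NE [P2→P gives 7>6; P3→W gives 9>8]
(A,R,W): not NE [P1→B gives 8>4; P2→P gives 6>2]
(B,P,X): not NE [P1→C gives 9>8]
(B,P,Y): not NE [P3→X gives 4>2]
(B,P,Z): not NE [P1→A gives 1>0; P2→Q gives 9>3; P3→X gives 4>2]
(B,P,W): not NE [P2→R gives 9>6; P3→X gives 4>1]
(B,Q,X): not NE [P2→P gives 7>3; P3→Z gives 9>1]
(B,Q,Y): not NE [P1→C gives 5>2; P2→R gives 4>3; P3→Z gives 9>6]
(B,Q,Z): NE
(B,Q,W): not NE [P3→Z gives 9>7]
(B,R,X): not NE [P1→A gives 8>1; P2→P gives 7>6]
(B,R,Y): not NE [P1→C gives 9>2; P3→X gives 9>1]
(B,R,Z): not NE [P1→A gives 9>0; P2→Q gives 9>7; P3→X gives 9>5]
(B,R,W): not NE [P3→X gives 9>4]
(C,P,X): not NE [P2→Q gives 6>4; P3→W gives 6>5]
(C,P,Y): not NE [P1→B gives 6>5; P3→W gives 6>0]
(C,P,Z): not NE [P1→A gives 1>0; P2→R gives 8>3; P3→W gives 6>2]
(C,P,W): not NE [P1→B gives 8>6; P2→R gives 8>6]
(C,Q,X): not NE [P1→B gives 4>0; P3→W gives 8>3]
(C,Q,Y): not NE [P2→P gives 8>2; P3→W gives 8>7]
(C,Q,Z): not NE [P1→B gives 8>7; P2→R gives 8>2; P3→W gives 8>7]
(C,Q,W): not NE [P1→B gives 9>8; P2→R gives 8>6]
(C,R,X): not NE [P1→A gives 8>1; P2→Q gives 6>0; P3→Z gives 7>0]
(C,R,Y): not NE [P2→P gives 8>5; P3→Z gives 7>6]
(C,R,Z): not NE [P1→A gives 9>5]
(C,R,W): not NE [P1→B gives 8>2; P3→Z gives 7>4]

PSNE = {(A,P,Y), (B,Q,Z)}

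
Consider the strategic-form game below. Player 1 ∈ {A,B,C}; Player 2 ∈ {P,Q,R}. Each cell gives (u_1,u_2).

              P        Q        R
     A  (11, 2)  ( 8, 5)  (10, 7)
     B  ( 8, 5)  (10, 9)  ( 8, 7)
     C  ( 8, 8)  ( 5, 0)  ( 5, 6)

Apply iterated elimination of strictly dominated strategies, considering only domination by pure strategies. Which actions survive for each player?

P1 drop C (A beats it: P:11>8 Q:8>5 R:10>5)
P2 drop P (Q beats it: A:5>2 B:9>5)
P1→{A,B} P2→{Q,R}

IESDS → P1:{A,B} P2:{Q,R}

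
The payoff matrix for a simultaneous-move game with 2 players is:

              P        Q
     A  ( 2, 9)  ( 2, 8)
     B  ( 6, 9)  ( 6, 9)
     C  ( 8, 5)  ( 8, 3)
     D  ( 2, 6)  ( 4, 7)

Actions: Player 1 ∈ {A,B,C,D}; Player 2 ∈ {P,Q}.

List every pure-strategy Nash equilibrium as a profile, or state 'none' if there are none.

Nash profiles: (C,P)

(A,P): not NE [P1→C gives 8>2]
(A,Q): not NE [P1→C gives 8>2; P2→P gives 9>8]
(B,P): not NE [P1→C gives 8>6]
(B,Q): not NE [P1→C gives 8>6]
(C,P): NE
(C,Q): not NE [P2→P gives 5>3]
(D,P): not NE [P1→C gives 8>2; P2→Q gives 7>6]
(D,Q): not NE [P1→C gives 8>4]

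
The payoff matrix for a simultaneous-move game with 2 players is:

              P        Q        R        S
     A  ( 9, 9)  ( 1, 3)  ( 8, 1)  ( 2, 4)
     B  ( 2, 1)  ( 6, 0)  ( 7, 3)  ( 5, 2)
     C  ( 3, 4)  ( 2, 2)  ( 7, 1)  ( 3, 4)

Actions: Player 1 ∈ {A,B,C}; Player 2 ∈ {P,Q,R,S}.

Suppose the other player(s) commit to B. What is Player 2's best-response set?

argmax u_2 = {R}

u_2(P vs B) = 1
u_2(Q vs B) = 0
u_2(R vs B) = 3
u_2(S vs B) = 2
max payoff 3 at {R}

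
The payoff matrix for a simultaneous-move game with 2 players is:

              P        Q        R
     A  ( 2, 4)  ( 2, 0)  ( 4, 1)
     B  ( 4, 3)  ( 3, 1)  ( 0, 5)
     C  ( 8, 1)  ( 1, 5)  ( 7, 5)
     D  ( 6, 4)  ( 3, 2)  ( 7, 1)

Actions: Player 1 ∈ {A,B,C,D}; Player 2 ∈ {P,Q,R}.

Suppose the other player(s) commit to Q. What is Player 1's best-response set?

u_1(A vs Q) = 2
u_1(B vs Q) = 3
u_1(C vs Q) = 1
u_1(D vs Q) = 3
max payoff 3 at {B,D}

argmax u_1 = {B,D}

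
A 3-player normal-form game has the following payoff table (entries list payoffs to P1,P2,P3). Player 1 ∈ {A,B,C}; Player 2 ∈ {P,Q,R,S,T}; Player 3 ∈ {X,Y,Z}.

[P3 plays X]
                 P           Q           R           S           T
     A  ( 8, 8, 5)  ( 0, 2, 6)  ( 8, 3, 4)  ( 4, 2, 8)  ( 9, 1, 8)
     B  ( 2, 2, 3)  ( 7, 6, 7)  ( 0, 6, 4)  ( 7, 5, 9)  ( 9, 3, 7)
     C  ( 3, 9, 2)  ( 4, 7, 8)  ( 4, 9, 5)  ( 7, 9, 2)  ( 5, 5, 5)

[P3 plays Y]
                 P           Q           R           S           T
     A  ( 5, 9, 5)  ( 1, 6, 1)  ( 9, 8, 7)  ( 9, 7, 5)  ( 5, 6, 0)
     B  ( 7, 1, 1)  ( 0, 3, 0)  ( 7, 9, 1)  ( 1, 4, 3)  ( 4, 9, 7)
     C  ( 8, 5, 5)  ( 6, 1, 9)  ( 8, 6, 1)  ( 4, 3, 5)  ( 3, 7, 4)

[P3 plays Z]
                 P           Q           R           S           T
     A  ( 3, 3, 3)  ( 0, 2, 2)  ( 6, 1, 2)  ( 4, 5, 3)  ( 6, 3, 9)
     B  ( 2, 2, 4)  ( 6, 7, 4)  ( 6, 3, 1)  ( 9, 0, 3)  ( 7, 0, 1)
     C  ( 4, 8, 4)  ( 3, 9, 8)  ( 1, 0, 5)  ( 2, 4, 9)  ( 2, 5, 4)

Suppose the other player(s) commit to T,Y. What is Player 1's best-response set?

BR_1 = {A}

u_1(A vs T,Y) = 5
u_1(B vs T,Y) = 4
u_1(C vs T,Y) = 3
max payoff 5 at {A}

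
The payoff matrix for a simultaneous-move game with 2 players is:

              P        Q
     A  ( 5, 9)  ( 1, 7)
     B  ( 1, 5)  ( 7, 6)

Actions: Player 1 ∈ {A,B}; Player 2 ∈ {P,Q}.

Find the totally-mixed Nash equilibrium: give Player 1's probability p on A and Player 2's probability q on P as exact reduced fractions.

P1 indiff ⇒ q·5+(1-q)·1 = q·1+(1-q)·7 ⇒ q(4) = (1-q)(6) ⇒ q = 3/5
P2 indiff ⇒ p·9+(1-p)·5 = p·7+(1-p)·6 ⇒ p(2) = (1-p)(1) ⇒ p = 1/3

p=1/3, q=3/5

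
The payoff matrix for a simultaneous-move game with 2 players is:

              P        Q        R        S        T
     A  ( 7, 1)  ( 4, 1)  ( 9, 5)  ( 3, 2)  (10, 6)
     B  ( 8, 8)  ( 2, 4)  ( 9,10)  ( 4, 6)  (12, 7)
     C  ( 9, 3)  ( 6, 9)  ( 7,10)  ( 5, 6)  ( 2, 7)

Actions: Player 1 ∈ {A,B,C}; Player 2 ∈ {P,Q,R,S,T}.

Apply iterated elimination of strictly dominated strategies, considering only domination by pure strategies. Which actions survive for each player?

Remaining: P1:{A,B} P2:{R,T}

P2 drop P (R beats it: A:5>1 B:10>8 C:10>3)
P2 drop Q (R beats it: A:5>1 B:10>4 C:10>9)
P2 drop S (R beats it: A:5>2 B:10>6 C:10>6)
P1 drop C (A beats it: R:9>7 T:10>2)
P1→{A,B} P2→{R,T}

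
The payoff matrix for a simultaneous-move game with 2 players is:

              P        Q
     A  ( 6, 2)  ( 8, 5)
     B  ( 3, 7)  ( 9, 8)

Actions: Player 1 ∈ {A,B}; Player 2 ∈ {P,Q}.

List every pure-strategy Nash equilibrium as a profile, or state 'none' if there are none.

(A,P): not NE [P2→Q gives 5>2]
(A,Q): not NE [P1→B gives 9>8]
(B,P): not NE [P1→A gives 6>3; P2→Q gives 8>7]
(B,Q): NE

Nash profiles: (B,Q)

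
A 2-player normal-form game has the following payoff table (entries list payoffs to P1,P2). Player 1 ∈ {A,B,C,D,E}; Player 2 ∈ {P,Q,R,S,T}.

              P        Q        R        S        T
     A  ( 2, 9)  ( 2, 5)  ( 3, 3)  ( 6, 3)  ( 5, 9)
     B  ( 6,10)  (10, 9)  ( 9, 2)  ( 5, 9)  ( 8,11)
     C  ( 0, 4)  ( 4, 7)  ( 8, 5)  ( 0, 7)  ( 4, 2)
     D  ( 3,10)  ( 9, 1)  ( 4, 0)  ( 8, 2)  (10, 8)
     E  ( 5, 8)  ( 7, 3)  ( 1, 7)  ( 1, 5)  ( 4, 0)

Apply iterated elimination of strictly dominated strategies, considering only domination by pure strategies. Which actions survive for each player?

Remaining: P1:{B,D} P2:{P,T}

P1 drop A (D beats it: P:3>2 Q:9>2 R:4>3 S:8>6 T:10>5)
P1 drop C (B beats it: P:6>0 Q:10>4 R:9>8 S:5>0 T:8>4)
P1 drop E (B beats it: P:6>5 Q:10>7 R:9>1 S:5>1 T:8>4)
P2 drop Q (P beats it: B:10>9 D:10>1)
P2 drop R (P beats it: B:10>2 D:10>0)
P2 drop S (P beats it: B:10>9 D:10>2)
P1→{B,D} P2→{P,T}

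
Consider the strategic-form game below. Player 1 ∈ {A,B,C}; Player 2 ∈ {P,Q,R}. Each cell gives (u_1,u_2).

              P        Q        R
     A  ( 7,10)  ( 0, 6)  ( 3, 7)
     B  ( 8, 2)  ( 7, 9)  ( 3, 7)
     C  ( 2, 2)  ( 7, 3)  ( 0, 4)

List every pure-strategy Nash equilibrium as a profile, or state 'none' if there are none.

PSNE = {(B,Q)}

(A,P): not NE [P1→B gives 8>7]
(A,Q): not NE [P1→C gives 7>0; P2→P gives 10>6]
(A,R): not NE [P2→P gives 10>7]
(B,P): not NE [P2→Q gives 9>2]
(B,Q): NE
(B,R): not NE [P2→Q gives 9>7]
(C,P): not NE [P1→B gives 8>2; P2→R gives 4>2]
(C,Q): not NE [P2→R gives 4>3]
(C,R): not NE [P1→B gives 3>0]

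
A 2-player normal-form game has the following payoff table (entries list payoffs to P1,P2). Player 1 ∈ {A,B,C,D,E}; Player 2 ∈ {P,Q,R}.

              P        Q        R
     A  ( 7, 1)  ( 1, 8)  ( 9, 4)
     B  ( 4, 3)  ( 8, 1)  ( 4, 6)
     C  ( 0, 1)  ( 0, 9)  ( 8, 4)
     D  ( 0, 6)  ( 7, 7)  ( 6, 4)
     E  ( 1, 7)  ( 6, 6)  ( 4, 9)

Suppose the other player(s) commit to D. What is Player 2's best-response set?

u_2(P vs D) = 6
u_2(Q vs D) = 7
u_2(R vs D) = 4
max payoff 7 at {Q}

P2 best: {Q}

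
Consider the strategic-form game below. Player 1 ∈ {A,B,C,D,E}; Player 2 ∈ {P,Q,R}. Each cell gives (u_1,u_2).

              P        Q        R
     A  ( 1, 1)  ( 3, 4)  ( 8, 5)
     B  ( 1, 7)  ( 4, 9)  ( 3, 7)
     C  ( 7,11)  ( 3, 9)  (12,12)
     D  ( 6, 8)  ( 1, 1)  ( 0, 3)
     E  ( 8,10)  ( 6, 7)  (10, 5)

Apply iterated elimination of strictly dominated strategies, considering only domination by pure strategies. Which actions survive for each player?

Remaining: P1:{C,E} P2:{P,R}

P1 drop A (E beats it: P:8>1 Q:6>3 R:10>8)
P1 drop B (E beats it: P:8>1 Q:6>4 R:10>3)
P1 drop D (C beats it: P:7>6 Q:3>1 R:12>0)
P2 drop Q (P beats it: C:11>9 E:10>7)
P1→{C,E} P2→{P,R}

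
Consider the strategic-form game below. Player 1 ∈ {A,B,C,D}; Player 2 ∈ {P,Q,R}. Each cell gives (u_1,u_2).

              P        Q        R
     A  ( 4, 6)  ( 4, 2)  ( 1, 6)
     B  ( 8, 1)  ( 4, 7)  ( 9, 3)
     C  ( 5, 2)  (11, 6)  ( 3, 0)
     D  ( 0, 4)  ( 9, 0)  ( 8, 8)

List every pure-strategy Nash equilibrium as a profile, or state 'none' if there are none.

(A,P): not NE [P1→B gives 8>4]
(A,Q): not NE [P1→C gives 11>4; P2→R gives 6>2]
(A,R): not NE [P1→B gives 9>1]
(B,P): not NE [P2→Q gives 7>1]
(B,Q): not NE [P1→C gives 11>4]
(B,R): not NE [P2→Q gives 7>3]
(C,P): not NE [P1→B gives 8>5; P2→Q gives 6>2]
(C,Q): NE
(C,R): not NE [P1→B gives 9>3; P2→Q gives 6>0]
(D,P): not NE [P1→B gives 8>0; P2→R gives 8>4]
(D,Q): not NE [P1→C gives 11>9; P2→R gives 8>0]
(D,R): not NE [P1→B gives 9>8]

NE set: (C,Q)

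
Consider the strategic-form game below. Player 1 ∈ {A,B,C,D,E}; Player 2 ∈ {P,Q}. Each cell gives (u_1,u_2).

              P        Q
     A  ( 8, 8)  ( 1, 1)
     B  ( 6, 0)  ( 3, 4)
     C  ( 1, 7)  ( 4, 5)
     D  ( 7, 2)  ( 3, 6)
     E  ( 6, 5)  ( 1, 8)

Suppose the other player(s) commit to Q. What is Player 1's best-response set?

P1 best: {C}

u_1(A vs Q) = 1
u_1(B vs Q) = 3
u_1(C vs Q) = 4
u_1(D vs Q) = 3
u_1(E vs Q) = 1
max payoff 4 at {C}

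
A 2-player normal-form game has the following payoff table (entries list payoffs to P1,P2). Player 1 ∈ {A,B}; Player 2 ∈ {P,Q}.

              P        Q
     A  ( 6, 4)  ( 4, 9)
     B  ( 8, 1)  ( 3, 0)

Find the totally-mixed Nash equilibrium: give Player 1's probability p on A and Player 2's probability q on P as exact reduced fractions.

p=1/6, q=1/3

P1 indiff ⇒ q·6+(1-q)·4 = q·8+(1-q)·3 ⇒ q(-2) = (1-q)(-1) ⇒ q = 1/3
P2 indiff ⇒ p·4+(1-p)·1 = p·9+(1-p)·0 ⇒ p(-5) = (1-p)(-1) ⇒ p = 1/6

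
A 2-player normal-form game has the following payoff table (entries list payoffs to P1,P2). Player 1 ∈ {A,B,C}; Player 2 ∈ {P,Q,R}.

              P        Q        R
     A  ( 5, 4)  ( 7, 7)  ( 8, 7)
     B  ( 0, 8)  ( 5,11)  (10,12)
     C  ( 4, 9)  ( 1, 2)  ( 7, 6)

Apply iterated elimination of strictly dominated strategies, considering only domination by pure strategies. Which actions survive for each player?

Survivors P1:{A,B} P2:{Q,R}

P1 drop C (A beats it: P:5>4 Q:7>1 R:8>7)
P2 drop P (Q beats it: A:7>4 B:11>8)
P1→{A,B} P2→{Q,R}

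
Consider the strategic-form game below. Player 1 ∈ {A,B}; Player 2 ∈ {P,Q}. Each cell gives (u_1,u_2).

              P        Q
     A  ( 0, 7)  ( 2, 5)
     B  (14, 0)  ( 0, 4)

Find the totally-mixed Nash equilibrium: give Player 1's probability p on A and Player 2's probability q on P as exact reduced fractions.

P1 mixes 2/3 on A; P2 mixes 1/8 on P

P1 indiff ⇒ q·0+(1-q)·2 = q·14+(1-q)·0 ⇒ q(-14) = (1-q)(-2) ⇒ q = 1/8
P2 indiff ⇒ p·7+(1-p)·0 = p·5+(1-p)·4 ⇒ p(2) = (1-p)(4) ⇒ p = 2/3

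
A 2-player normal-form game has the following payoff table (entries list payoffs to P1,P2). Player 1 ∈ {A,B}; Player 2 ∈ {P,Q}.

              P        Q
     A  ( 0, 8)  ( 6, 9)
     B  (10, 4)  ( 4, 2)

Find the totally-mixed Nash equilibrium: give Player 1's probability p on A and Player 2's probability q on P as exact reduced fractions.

(p,q) = (2/3, 1/6)

P1 indiff ⇒ q·0+(1-q)·6 = q·10+(1-q)·4 ⇒ q(-10) = (1-q)(-2) ⇒ q = 1/6
P2 indiff ⇒ p·8+(1-p)·4 = p·9+(1-p)·2 ⇒ p(-1) = (1-p)(-2) ⇒ p = 2/3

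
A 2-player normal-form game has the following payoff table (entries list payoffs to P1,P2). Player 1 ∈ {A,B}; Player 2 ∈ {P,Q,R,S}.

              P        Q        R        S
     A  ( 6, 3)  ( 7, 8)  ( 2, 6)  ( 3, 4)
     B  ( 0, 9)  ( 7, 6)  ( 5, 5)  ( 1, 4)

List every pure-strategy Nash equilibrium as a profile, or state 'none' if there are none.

NE set: (A,Q)

(A,P): not NE [P2→Q gives 8>3]
(A,Q): NE
(A,R): not NE [P1→B gives 5>2; P2→Q gives 8>6]
(A,S): not NE [P2→Q gives 8>4]
(B,P): not NE [P1→A gives 6>0]
(B,Q): not NE [P2→P gives 9>6]
(B,R): not NE [P2→P gives 9>5]
(B,S): not NE [P1→A gives 3>1; P2→P gives 9>4]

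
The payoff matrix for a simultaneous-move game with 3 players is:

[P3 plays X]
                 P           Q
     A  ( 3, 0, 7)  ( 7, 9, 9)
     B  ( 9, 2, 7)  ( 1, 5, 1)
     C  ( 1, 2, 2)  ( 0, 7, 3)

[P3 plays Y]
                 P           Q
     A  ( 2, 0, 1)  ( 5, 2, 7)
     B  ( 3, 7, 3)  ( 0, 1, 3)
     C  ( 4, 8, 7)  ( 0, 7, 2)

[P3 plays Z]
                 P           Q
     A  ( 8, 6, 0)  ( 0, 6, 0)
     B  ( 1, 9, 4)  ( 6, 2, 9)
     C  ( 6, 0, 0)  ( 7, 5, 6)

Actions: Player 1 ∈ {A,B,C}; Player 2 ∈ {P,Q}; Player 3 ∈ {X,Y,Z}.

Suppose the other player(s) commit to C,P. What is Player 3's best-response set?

P3 best: {Y}

u_3(X vs C,P) = 2
u_3(Y vs C,P) = 7
u_3(Z vs C,P) = 0
max payoff 7 at {Y}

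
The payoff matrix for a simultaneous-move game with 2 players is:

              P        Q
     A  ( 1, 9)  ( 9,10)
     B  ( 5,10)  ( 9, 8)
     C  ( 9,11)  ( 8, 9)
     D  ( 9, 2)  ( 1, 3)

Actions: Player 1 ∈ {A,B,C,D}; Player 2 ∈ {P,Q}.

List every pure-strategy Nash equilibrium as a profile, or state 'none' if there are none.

NE set: (A,Q), (C,P)

(A,P): not NE [P1→D gives 9>1; P2→Q gives 10>9]
(A,Q): NE
(B,P): not NE [P1→D gives 9>5]
(B,Q): not NE [P2→P gives 10>8]
(C,P): NE
(C,Q): not NE [P1→B gives 9>8; P2→P gives 11>9]
(D,P): not NE [P2→Q gives 3>2]
(D,Q): not NE [P1→B gives 9>1]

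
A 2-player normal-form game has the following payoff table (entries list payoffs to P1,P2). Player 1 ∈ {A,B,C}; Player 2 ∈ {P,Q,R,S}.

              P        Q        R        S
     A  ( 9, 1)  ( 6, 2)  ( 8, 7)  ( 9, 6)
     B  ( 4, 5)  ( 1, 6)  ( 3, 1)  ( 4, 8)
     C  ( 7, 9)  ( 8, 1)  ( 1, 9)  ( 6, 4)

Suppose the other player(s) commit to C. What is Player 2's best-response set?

u_2(P vs C) = 9
u_2(Q vs C) = 1
u_2(R vs C) = 9
u_2(S vs C) = 4
max payoff 9 at {P,R}

P2 best: {P,R}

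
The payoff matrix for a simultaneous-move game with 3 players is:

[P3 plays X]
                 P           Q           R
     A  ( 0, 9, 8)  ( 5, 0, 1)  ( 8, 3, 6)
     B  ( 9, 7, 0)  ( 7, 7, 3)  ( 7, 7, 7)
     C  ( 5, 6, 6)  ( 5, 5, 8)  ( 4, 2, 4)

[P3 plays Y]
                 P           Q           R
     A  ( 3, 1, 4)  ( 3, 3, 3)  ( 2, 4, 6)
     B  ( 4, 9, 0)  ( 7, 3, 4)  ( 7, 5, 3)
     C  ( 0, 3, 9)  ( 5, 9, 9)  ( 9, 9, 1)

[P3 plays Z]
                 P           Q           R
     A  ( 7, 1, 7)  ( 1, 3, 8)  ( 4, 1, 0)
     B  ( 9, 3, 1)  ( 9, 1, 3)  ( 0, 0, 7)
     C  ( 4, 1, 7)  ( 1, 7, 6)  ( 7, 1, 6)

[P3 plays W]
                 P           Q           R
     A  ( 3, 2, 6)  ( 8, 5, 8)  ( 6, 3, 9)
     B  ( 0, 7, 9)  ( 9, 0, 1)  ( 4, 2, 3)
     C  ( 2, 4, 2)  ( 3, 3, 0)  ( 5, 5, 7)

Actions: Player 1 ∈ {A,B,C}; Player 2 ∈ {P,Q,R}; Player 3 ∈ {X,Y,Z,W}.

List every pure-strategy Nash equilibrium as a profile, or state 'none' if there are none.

(A,P,X): not NE [P1→B gives 9>0]
(A,P,Y): not NE [P1→B gives 4>3; P2→R gives 4>1; P3→X gives 8>4]
(A,P,Z): not NE [P1→B gives 9>7; P2→Q gives 3>1; P3→X gives 8>7]
(A,P,W): not NE [P2→Q gives 5>2; P3→X gives 8>6]
(A,Q,X): not NE [P1→B gives 7>5; P2→P gives 9>0; P3→W gives 8>1]
(A,Q,Y): not NE [P1→B gives 7>3; P2→R gives 4>3; P3→W gives 8>3]
(A,Q,Z): not NE [P1→B gives 9>1]
(A,Q,W): not NE [P1→B gives 9>8]
(A,R,X): not NE [P2→P gives 9>3; P3→W gives 9>6]
(A,R,Y): not NE [P1→C gives 9>2; P3→W gives 9>6]
(A,R,Z): not NE [P1→C gives 7>4; P2→Q gives 3>1; P3→W gives 9>0]
(A,R,W): not NE [P2→Q gives 5>3]
(B,P,X): not NE [P3→W gives 9>0]
(B,P,Y): not NE [P3→W gives 9>0]
(B,P,Z): not NE [P3→W gives 9>1]
(B,P,W): not NE [P1→A gives 3>0]
(B,Q,X): not NE [P3→Y gives 4>3]
(B,Q,Y): not NE [P2→P gives 9>3]
(B,Q,Z): not NE [P2→P gives 3>1; P3→Y gives 4>3]
(B,Q,W): not NE [P2→P gives 7>0; P3→Y gives 4>1]
(B,R,X): not NE [P1→A gives 8>7]
(B,R,Y): not NE [P1→C gives 9>7; P2→P gives 9>5; P3→Z gives 7>3]
(B,R,Z): not NE [P1→C gives 7>0; P2→P gives 3>0]
(B,R,W): not NE [P1→A gives 6>4; P2→P gives 7>2; P3→Z gives 7>3]
(C,P,X): not NE [P1→B gives 9>5; P3→Y gives 9>6]
(C,P,Y): not NE [P1→B gives 4>0; P2→R gives 9>3]
(C,P,Z): not NE [P1→B gives 9>4; P2→Q gives 7>1; P3→Y gives 9>7]
(C,P,W): not NE [P1→A gives 3>2; P2→R gives 5>4; P3→Y gives 9>2]
(C,Q,X): not NE [P1→B gives 7>5; P2→P gives 6>5; P3→Y gives 9>8]
(C,Q,Y): not NE [P1→B gives 7>5]
(C,Q,Z): not NE [P1→B gives 9>1; P3→Y gives 9>6]
(C,Q,W): not NE [P1→B gives 9>3; P2→R gives 5>3; P3→Y gives 9>0]
(C,R,X): not NE [P1→A gives 8>4; P2→P gives 6>2; P3→W gives 7>4]
(C,R,Y): not NE [P3→W gives 7>1]
(C,R,Z): not NE [P2→Q gives 7>1; P3→W gives 7>6]
(C,R,W): not NE [P1→A gives 6>5]

PSNE: ∅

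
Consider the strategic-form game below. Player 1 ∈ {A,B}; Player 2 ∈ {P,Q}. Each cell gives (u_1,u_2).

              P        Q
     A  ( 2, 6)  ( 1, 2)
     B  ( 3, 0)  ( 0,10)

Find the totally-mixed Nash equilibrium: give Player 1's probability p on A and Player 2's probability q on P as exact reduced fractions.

P1 indiff ⇒ q·2+(1-q)·1 = q·3+(1-q)·0 ⇒ q(-1) = (1-q)(-1) ⇒ q = 1/2
P2 indiff ⇒ p·6+(1-p)·0 = p·2+(1-p)·10 ⇒ p(4) = (1-p)(10) ⇒ p = 5/7

p=5/7, q=1/2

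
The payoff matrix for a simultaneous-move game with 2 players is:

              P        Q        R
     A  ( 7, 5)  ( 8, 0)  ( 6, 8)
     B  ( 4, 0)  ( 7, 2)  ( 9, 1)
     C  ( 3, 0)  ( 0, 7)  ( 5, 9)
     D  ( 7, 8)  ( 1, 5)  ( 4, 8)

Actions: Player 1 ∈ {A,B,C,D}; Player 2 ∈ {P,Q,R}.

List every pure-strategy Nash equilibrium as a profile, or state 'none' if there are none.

(A,P): not NE [P2→R gives 8>5]
(A,Q): not NE [P2→R gives 8>0]
(A,R): not NE [P1→B gives 9>6]
(B,P): not NE [P1→D gives 7>4; P2→Q gives 2>0]
(B,Q): not NE [P1→A gives 8>7]
(B,R): not NE [P2→Q gives 2>1]
(C,P): not NE [P1→D gives 7>3; P2→R gives 9>0]
(C,Q): not NE [P1→A gives 8>0; P2→R gives 9>7]
(C,R): not NE [P1→B gives 9>5]
(D,P): NE
(D,Q): not NE [P1→A gives 8>1; P2→R gives 8>5]
(D,R): not NE [P1→B gives 9>4]

PSNE = {(D,P)}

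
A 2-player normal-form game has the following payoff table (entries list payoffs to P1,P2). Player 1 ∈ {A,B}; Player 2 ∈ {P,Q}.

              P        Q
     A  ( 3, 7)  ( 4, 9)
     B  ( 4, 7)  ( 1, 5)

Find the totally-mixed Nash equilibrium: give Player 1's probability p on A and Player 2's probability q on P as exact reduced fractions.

P1 indiff ⇒ q·3+(1-q)·4 = q·4+(1-q)·1 ⇒ q(-1) = (1-q)(-3) ⇒ q = 3/4
P2 indiff ⇒ p·7+(1-p)·7 = p·9+(1-p)·5 ⇒ p(-2) = (1-p)(-2) ⇒ p = 1/2

(p,q) = (1/2, 3/4)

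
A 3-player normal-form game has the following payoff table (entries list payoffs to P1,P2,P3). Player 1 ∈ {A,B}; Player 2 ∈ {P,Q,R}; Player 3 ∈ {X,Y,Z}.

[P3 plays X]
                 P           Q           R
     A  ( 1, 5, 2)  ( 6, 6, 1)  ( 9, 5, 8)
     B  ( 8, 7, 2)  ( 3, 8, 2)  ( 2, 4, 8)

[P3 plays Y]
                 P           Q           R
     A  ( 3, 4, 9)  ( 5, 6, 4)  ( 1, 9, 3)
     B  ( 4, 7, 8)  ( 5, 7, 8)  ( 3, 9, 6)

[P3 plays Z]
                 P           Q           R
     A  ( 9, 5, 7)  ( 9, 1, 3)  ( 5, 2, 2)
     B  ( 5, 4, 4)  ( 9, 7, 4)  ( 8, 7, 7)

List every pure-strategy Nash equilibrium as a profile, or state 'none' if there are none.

PSNE: ∅

(A,P,X): not NE [P1→B gives 8>1; P2→Q gives 6>5; P3→Y gives 9>2]
(A,P,Y): not NE [P1→B gives 4>3; P2→R gives 9>4]
(A,P,Z): not NE [P3→Y gives 9>7]
(A,Q,X): not NE [P3→Y gives 4>1]
(A,Q,Y): not NE [P2→R gives 9>6]
(A,Q,Z): not NE [P2→P gives 5>1; P3→Y gives 4>3]
(A,R,X): not NE [P2→Q gives 6>5]
(A,R,Y): not NE [P1→B gives 3>1; P3→X gives 8>3]
(A,R,Z): not NE [P1→B gives 8>5; P2→P gives 5>2; P3→X gives 8>2]
(B,P,X): not NE [P2→Q gives 8>7; P3→Y gives 8>2]
(B,P,Y): not NE [P2→R gives 9>7]
(B,P,Z): not NE [P1→A gives 9>5; P2→R gives 7>4; P3→Y gives 8>4]
(B,Q,X): not NE [P1→A gives 6>3; P3→Y gives 8>2]
(B,Q,Y): not NE [P2→R gives 9>7]
(B,Q,Z): not NE [P3→Y gives 8>4]
(B,R,X): not NE [P1→A gives 9>2; P2→Q gives 8>4]
(B,R,Y): not NE [P3→X gives 8>6]
(B,R,Z): not NE [P3→X gives 8>7]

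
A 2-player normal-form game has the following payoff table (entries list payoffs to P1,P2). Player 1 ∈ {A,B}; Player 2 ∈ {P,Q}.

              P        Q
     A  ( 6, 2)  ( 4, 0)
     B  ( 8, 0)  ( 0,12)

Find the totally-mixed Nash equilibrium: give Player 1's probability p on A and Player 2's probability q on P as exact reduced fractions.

P1 mixes 6/7 on A; P2 mixes 2/3 on P

P1 indiff ⇒ q·6+(1-q)·4 = q·8+(1-q)·0 ⇒ q(-2) = (1-q)(-4) ⇒ q = 2/3
P2 indiff ⇒ p·2+(1-p)·0 = p·0+(1-p)·12 ⇒ p(2) = (1-p)(12) ⇒ p = 6/7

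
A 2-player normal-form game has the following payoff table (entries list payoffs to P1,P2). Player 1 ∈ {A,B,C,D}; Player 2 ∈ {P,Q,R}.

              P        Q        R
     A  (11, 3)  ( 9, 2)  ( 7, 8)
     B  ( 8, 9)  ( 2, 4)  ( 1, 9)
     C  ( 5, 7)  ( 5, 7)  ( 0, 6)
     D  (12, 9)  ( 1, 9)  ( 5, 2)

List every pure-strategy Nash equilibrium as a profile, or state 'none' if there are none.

(A,P): not NE [P1→D gives 12>11; P2→R gives 8>3]
(A,Q): not NE [P2→R gives 8>2]
(A,R): NE
(B,P): not NE [P1→D gives 12>8]
(B,Q): not NE [P1→A gives 9>2; P2→R gives 9>4]
(B,R): not NE [P1→A gives 7>1]
(C,P): not NE [P1→D gives 12>5]
(C,Q): not NE [P1→A gives 9>5]
(C,R): not NE [P1→A gives 7>0; P2→Q gives 7>6]
(D,P): NE
(D,Q): not NE [P1→A gives 9>1]
(D,R): not NE [P1→A gives 7>5; P2→Q gives 9>2]

NE set: (A,R), (D,P)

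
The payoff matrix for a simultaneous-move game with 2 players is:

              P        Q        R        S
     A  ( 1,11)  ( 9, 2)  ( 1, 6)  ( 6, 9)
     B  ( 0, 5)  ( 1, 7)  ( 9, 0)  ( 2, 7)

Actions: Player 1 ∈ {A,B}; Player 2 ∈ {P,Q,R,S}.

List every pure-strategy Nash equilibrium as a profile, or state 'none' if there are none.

Nash profiles: (A,P)

(A,P): NE
(A,Q): not NE [P2→P gives 11>2]
(A,R): not NE [P1→B gives 9>1; P2→P gives 11>6]
(A,S): not NE [P2→P gives 11>9]
(B,P): not NE [P1→A gives 1>0; P2→S gives 7>5]
(B,Q): not NE [P1→A gives 9>1]
(B,R): not NE [P2→S gives 7>0]
(B,S): not NE [P1→A gives 6>2]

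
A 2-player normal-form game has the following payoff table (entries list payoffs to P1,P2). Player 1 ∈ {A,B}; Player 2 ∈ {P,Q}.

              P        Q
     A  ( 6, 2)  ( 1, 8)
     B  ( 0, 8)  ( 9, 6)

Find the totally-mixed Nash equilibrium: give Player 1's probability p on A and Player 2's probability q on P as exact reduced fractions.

p=1/4, q=4/7

P1 indiff ⇒ q·6+(1-q)·1 = q·0+(1-q)·9 ⇒ q(6) = (1-q)(8) ⇒ q = 4/7
P2 indiff ⇒ p·2+(1-p)·8 = p·8+(1-p)·6 ⇒ p(-6) = (1-p)(-2) ⇒ p = 1/4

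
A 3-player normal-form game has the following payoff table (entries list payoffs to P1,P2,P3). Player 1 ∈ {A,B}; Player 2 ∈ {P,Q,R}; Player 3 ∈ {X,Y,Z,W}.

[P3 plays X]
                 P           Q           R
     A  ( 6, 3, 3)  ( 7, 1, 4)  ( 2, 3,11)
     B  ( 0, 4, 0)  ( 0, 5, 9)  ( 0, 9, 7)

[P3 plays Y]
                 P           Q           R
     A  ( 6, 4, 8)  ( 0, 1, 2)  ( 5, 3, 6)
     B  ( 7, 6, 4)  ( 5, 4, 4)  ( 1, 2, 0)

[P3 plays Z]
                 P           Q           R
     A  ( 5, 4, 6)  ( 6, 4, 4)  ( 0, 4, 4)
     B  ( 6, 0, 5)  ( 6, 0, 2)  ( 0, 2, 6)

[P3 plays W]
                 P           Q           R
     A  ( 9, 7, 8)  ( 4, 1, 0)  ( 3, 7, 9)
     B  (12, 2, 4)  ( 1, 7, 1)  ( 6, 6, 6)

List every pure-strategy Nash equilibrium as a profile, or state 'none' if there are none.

(A,P,X): not NE [P3→W gives 8>3]
(A,P,Y): not NE [P1→B gives 7>6]
(A,P,Z): not NE [P1→B gives 6>5; P3→W gives 8>6]
(A,P,W): not NE [P1→B gives 12>9]
(A,Q,X): not NE [P2→R gives 3>1]
(A,Q,Y): not NE [P1→B gives 5>0; P2→P gives 4>1; P3→Z gives 4>2]
(A,Q,Z): NE
(A,Q,W): not NE [P2→R gives 7>1; P3→Z gives 4>0]
(A,R,X): NE
(A,R,Y): not NE [P2→P gives 4>3; P3→X gives 11>6]
(A,R,Z): not NE [P3→X gives 11>4]
(A,R,W): not NE [P1→B gives 6>3; P3→X gives 11>9]
(B,P,X): not NE [P1→A gives 6>0; P2→R gives 9>4; P3→Z gives 5>0]
(B,P,Y): not NE [P3→Z gives 5>4]
(B,P,Z): not NE [P2→R gives 2>0]
(B,P,W): not NE [P2→Q gives 7>2; P3→Z gives 5>4]
(B,Q,X): not NE [P1→A gives 7>0; P2→R gives 9>5]
(B,Q,Y): not NE [P2→P gives 6>4; P3→X gives 9>4]
(B,Q,Z): not NE [P2→R gives 2>0; P3→X gives 9>2]
(B,Q,W): not NE [P1→A gives 4>1; P3→X gives 9>1]
(B,R,X): not NE [P1→A gives 2>0]
(B,R,Y): not NE [P1→A gives 5>1; P2→P gives 6>2; P3→X gives 7>0]
(B,R,Z): not NE [P3→X gives 7>6]
(B,R,W): not NE [P2→Q gives 7>6; P3→X gives 7>6]

Nash profiles: (A,Q,Z), (A,R,X)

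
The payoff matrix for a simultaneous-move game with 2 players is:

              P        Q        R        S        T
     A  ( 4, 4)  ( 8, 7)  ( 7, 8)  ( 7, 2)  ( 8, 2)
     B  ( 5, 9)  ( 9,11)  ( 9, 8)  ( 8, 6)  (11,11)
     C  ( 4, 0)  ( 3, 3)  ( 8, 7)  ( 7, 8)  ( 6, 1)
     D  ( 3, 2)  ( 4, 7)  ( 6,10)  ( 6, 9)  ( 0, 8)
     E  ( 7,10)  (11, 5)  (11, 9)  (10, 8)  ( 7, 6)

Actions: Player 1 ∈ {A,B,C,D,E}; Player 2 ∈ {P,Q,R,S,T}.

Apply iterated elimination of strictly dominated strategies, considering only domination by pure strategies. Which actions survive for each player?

P1 drop A (B beats it: P:5>4 Q:9>8 R:9>7 S:8>7 T:11>8)
P1 drop C (B beats it: P:5>4 Q:9>3 R:9>8 S:8>7 T:11>6)
P1 drop D (B beats it: P:5>3 Q:9>4 R:9>6 S:8>6 T:11>0)
P2 drop R (P beats it: B:9>8 E:10>9)
P2 drop S (P beats it: B:9>6 E:10>8)
P1→{B,E} P2→{P,Q,T}

Remaining: P1:{B,E} P2:{P,Q,T}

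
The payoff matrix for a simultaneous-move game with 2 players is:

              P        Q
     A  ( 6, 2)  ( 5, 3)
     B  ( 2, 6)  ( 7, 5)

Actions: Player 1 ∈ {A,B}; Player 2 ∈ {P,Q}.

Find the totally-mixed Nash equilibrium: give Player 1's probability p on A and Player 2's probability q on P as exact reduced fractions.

P1 indiff ⇒ q·6+(1-q)·5 = q·2+(1-q)·7 ⇒ q(4) = (1-q)(2) ⇒ q = 1/3
P2 indiff ⇒ p·2+(1-p)·6 = p·3+(1-p)·5 ⇒ p(-1) = (1-p)(-1) ⇒ p = 1/2

(p,q) = (1/2, 1/3)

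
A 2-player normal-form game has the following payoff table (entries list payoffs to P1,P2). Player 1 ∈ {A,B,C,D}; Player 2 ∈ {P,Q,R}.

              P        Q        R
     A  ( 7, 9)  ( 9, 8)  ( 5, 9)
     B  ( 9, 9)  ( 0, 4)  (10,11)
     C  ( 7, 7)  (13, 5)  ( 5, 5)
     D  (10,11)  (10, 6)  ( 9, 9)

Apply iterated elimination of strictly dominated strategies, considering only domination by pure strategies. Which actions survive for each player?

Remaining: P1:{B,D} P2:{P,R}

P1 drop A (D beats it: P:10>7 Q:10>9 R:9>5)
P2 drop Q (P beats it: B:9>4 C:7>5 D:11>6)
P1 drop C (B beats it: P:9>7 R:10>5)
P1→{B,D} P2→{P,R}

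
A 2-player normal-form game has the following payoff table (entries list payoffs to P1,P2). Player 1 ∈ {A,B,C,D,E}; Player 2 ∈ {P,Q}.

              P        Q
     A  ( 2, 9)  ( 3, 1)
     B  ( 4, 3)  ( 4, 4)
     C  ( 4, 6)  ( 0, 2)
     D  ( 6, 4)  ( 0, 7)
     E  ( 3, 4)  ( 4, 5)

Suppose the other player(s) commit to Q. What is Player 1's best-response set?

u_1(A vs Q) = 3
u_1(B vs Q) = 4
u_1(C vs Q) = 0
u_1(D vs Q) = 0
u_1(E vs Q) = 4
max payoff 4 at {B,E}

P1 best: {B,E}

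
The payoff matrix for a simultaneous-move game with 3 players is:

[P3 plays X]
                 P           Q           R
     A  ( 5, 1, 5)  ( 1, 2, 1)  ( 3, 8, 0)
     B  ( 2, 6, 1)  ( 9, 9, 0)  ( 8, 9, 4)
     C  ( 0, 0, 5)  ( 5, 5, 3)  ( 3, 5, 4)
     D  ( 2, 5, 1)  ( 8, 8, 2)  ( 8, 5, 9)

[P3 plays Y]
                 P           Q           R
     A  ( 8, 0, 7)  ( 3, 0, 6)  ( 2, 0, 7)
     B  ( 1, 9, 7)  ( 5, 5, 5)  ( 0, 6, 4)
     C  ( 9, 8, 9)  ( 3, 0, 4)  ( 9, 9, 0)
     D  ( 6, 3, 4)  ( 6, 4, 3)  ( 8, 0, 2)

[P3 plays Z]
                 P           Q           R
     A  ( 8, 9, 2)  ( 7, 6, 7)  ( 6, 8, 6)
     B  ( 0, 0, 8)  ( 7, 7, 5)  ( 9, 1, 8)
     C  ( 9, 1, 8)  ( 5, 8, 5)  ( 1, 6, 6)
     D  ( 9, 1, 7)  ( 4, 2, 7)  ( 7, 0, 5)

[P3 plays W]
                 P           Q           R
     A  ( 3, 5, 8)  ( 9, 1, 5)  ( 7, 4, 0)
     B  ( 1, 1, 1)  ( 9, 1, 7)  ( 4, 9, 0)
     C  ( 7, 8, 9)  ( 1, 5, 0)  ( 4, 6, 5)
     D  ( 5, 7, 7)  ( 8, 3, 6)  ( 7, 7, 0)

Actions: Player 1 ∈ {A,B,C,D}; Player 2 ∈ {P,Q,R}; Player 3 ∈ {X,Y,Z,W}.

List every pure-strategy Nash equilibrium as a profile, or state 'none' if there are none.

(A,P,X): not NE [P2→R gives 8>1; P3→W gives 8>5]
(A,P,Y): not NE [P1→C gives 9>8; P3→W gives 8>7]
(A,P,Z): not NE [P1→D gives 9>8; P3→W gives 8>2]
(A,P,W): not NE [P1→C gives 7>3]
(A,Q,X): not NE [P1→B gives 9>1; P2→R gives 8>2; P3→Z gives 7>1]
(A,Q,Y): not NE [P1→D gives 6>3; P3→Z gives 7>6]
(A,Q,Z): not NE [P2→P gives 9>6]
(A,Q,W): not NE [P2→P gives 5>1; P3→Z gives 7>5]
(A,R,X): not NE [P1→D gives 8>3; P3→Y gives 7>0]
(A,R,Y): not NE [P1→C gives 9>2]
(A,R,Z): not NE [P1→B gives 9>6; P2→P gives 9>8; P3→Y gives 7>6]
(A,R,W): not NE [P2→P gives 5>4; P3→Y gives 7>0]
(B,P,X): not NE [P1→A gives 5>2; P2→R gives 9>6; P3→Z gives 8>1]
(B,P,Y): not NE [P1→C gives 9>1; P3→Z gives 8>7]
(B,P,Z): not NE [P1→D gives 9>0; P2→Q gives 7>0]
(B,P,W): not NE [P1→C gives 7>1; P2→R gives 9>1; P3→Z gives 8>1]
(B,Q,X): not NE [P3→W gives 7>0]
(B,Q,Y): not NE [P1→D gives 6>5; P2→P gives 9>5; P3→W gives 7>5]
(B,Q,Z): not NE [P3→W gives 7>5]
(B,Q,W): not NE [P2→R gives 9>1]
(B,R,X): not NE [P3→Z gives 8>4]
(B,R,Y): not NE [P1→C gives 9>0; P2→P gives 9>6; P3→Z gives 8>4]
(B,R,Z): not NE [P2→Q gives 7>1]
(B,R,W): not NE [P1→D gives 7>4; P3→Z gives 8>0]
(C,P,X): not NE [P1→A gives 5>0; P2→R gives 5>0; P3→W gives 9>5]
(C,P,Y): not NE [P2→R gives 9>8]
(C,P,Z): not NE [P2→Q gives 8>1; P3→W gives 9>8]
(C,P,W): NE
(C,Q,X): not NE [P1→B gives 9>5; P3→Z gives 5>3]
(C,Q,Y): not NE [P1→D gives 6>3; P2→R gives 9>0; P3→Z gives 5>4]
(C,Q,Z): not NE [P1→B gives 7>5]
(C,Q,W): not NE [P1→B gives 9>1; P2→P gives 8>5; P3→Z gives 5>0]
(C,R,X): not NE [P1→D gives 8>3; P3→Z gives 6>4]
(C,R,Y): not NE [P3→Z gives 6>0]
(C,R,Z): not NE [P1→B gives 9>1; P2→Q gives 8>6]
(C,R,W): not NE [P1→D gives 7>4; P2→P gives 8>6; P3→Z gives 6>5]
(D,P,X): not NE [P1→A gives 5>2; P2→Q gives 8>5; P3→W gives 7>1]
(D,P,Y): not NE [P1→C gives 9>6; P2→Q gives 4>3; P3→W gives 7>4]
(D,P,Z): not NE [P2→Q gives 2>1]
(D,P,W): not NE [P1→C gives 7>5]
(D,Q,X): not NE [P1→B gives 9>8; P3→Z gives 7>2]
(D,Q,Y): not NE [P3→Z gives 7>3]
(D,Q,Z): not NE [P1→B gives 7>4]
(D,Q,W): not NE [P1→B gives 9>8; P2→R gives 7>3; P3→Z gives 7>6]
(D,R,X): not NE [P2→Q gives 8>5]
(D,R,Y): not NE [P1→C gives 9>8; P2→Q gives 4>0; P3→X gives 9>2]
(D,R,Z): not NE [P1→B gives 9>7; P2→Q gives 2>0; P3→X gives 9>5]
(D,R,W): not NE [P3→X gives 9>0]

Nash profiles: (C,P,W)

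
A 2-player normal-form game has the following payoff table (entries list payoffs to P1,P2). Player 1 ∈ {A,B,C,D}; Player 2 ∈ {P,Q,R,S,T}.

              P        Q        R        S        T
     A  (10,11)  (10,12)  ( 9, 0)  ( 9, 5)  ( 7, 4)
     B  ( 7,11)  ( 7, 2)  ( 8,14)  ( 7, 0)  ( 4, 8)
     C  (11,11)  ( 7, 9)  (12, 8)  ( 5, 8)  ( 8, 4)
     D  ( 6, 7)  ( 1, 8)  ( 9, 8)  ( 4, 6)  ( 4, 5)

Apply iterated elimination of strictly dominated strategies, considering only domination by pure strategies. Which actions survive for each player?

P1 drop B (A beats it: P:10>7 Q:10>7 R:9>8 S:9>7 T:7>4)
P1 drop D (C beats it: P:11>6 Q:7>1 R:12>9 S:5>4 T:8>4)
P2 drop R (P beats it: A:11>0 C:11>8)
P2 drop S (P beats it: A:11>5 C:11>8)
P2 drop T (P beats it: A:11>4 C:11>4)
P1→{A,C} P2→{P,Q}

Remaining: P1:{A,C} P2:{P,Q}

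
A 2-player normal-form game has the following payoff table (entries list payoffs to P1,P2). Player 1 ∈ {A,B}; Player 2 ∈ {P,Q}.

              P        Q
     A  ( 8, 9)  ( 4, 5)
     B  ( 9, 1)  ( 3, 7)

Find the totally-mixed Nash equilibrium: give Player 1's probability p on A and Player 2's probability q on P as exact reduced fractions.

p=3/5, q=1/2

P1 indiff ⇒ q·8+(1-q)·4 = q·9+(1-q)·3 ⇒ q(-1) = (1-q)(-1) ⇒ q = 1/2
P2 indiff ⇒ p·9+(1-p)·1 = p·5+(1-p)·7 ⇒ p(4) = (1-p)(6) ⇒ p = 3/5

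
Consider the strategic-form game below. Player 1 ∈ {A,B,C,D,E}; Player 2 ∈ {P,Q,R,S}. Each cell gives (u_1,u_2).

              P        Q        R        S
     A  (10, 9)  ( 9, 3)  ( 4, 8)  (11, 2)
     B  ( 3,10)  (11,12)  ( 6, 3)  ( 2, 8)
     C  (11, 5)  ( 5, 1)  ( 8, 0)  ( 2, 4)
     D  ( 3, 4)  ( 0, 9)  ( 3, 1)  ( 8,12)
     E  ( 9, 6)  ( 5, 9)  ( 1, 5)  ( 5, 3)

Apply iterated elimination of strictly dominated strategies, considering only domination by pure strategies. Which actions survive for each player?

IESDS → P1:{A,B,C} P2:{P,Q}

P1 drop D (A beats it: P:10>3 Q:9>0 R:4>3 S:11>8)
P1 drop E (A beats it: P:10>9 Q:9>5 R:4>1 S:11>5)
P2 drop R (P beats it: A:9>8 B:10>3 C:5>0)
P2 drop S (P beats it: A:9>2 B:10>8 C:5>4)
P1→{A,B,C} P2→{P,Q}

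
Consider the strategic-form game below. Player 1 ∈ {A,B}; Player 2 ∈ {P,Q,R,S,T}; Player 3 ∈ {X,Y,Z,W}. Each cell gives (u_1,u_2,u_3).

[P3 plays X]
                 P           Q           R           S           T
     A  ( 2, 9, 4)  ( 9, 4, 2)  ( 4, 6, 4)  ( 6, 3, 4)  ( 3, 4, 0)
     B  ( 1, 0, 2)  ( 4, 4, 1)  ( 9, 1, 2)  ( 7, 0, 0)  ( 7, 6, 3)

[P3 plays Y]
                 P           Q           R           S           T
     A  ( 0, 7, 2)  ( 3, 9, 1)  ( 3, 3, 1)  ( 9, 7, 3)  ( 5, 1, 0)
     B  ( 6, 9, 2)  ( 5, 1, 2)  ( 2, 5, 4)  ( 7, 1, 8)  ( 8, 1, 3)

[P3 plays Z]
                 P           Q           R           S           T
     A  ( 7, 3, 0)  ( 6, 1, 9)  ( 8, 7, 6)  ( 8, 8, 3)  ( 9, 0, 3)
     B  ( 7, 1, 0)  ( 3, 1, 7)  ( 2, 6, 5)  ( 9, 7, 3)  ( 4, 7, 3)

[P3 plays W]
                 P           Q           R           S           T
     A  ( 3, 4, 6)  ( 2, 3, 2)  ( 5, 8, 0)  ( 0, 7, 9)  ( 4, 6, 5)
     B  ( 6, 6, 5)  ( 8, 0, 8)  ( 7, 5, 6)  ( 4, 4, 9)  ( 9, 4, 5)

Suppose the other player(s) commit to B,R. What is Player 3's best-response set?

u_3(X vs B,R) = 2
u_3(Y vs B,R) = 4
u_3(Z vs B,R) = 5
u_3(W vs B,R) = 6
max payoff 6 at {W}

argmax u_3 = {W}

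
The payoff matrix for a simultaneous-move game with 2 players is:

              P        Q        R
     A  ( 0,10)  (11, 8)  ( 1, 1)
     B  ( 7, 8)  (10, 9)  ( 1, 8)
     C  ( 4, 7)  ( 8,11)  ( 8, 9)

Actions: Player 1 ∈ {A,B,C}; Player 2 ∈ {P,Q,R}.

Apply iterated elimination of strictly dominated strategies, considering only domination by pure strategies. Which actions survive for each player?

Survivors P1:{A,B} P2:{P,Q}

P2 drop R (Q beats it: A:8>1 B:9>8 C:11>9)
P1 drop C (B beats it: P:7>4 Q:10>8)
P1→{A,B} P2→{P,Q}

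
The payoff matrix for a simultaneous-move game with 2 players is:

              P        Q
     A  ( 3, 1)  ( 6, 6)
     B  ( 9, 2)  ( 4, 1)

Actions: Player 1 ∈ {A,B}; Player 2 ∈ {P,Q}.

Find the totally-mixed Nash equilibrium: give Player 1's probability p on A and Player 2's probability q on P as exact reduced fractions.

(p,q) = (1/6, 1/4)

P1 indiff ⇒ q·3+(1-q)·6 = q·9+(1-q)·4 ⇒ q(-6) = (1-q)(-2) ⇒ q = 1/4
P2 indiff ⇒ p·1+(1-p)·2 = p·6+(1-p)·1 ⇒ p(-5) = (1-p)(-1) ⇒ p = 1/6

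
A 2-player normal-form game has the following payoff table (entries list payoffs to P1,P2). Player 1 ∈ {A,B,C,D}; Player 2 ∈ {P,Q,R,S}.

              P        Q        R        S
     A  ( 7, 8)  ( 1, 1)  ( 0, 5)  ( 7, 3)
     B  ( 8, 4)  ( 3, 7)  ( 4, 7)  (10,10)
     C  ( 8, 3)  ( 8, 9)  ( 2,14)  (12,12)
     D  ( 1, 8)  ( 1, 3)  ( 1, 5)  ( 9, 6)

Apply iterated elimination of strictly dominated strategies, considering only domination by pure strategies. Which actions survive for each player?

Remaining: P1:{B,C} P2:{R,S}

P1 drop A (B beats it: P:8>7 Q:3>1 R:4>0 S:10>7)
P1 drop D (B beats it: P:8>1 Q:3>1 R:4>1 S:10>9)
P2 drop P (Q beats it: B:7>4 C:9>3)
P2 drop Q (S beats it: B:10>7 C:12>9)
P1→{B,C} P2→{R,S}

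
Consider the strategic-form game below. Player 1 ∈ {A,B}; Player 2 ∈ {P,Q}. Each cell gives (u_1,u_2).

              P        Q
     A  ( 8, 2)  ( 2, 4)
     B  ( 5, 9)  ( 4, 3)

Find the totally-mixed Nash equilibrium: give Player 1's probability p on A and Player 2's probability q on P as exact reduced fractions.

P1 mixes 3/4 on A; P2 mixes 2/5 on P

P1 indiff ⇒ q·8+(1-q)·2 = q·5+(1-q)·4 ⇒ q(3) = (1-q)(2) ⇒ q = 2/5
P2 indiff ⇒ p·2+(1-p)·9 = p·4+(1-p)·3 ⇒ p(-2) = (1-p)(-6) ⇒ p = 3/4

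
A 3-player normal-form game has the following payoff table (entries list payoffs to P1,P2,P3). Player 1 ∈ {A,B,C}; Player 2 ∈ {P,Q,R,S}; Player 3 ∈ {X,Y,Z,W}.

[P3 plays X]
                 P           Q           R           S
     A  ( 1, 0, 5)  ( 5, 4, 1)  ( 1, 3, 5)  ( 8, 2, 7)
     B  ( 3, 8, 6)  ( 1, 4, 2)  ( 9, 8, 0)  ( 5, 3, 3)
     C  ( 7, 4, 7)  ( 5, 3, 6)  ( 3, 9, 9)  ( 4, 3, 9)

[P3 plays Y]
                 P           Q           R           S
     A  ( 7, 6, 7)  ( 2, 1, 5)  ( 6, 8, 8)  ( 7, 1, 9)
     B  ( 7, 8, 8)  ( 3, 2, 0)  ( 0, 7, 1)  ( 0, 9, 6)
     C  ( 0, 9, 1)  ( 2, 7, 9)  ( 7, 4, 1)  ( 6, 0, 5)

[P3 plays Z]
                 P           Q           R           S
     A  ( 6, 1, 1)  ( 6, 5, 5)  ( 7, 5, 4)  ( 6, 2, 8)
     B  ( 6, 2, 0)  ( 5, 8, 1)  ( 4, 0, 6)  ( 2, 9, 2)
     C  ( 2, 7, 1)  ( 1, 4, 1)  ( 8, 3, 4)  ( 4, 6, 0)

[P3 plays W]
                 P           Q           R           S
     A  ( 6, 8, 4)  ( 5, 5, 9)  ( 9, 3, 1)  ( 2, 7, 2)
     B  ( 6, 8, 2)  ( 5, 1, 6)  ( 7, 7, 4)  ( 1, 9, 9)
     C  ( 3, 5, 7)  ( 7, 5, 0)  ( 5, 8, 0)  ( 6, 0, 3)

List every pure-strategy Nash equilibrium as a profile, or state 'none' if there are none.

(A,P,X): not NE [P1→C gives 7>1; P2→Q gives 4>0; P3→Y gives 7>5]
(A,P,Y): not NE [P2→R gives 8>6]
(A,P,Z): not NE [P2→R gives 5>1; P3→Y gives 7>1]
(A,P,W): not NE [P3→Y gives 7>4]
(A,Q,X): not NE [P3→W gives 9>1]
(A,Q,Y): not NE [P1→B gives 3>2; P2→R gives 8>1; P3→W gives 9>5]
(A,Q,Z): not NE [P3→W gives 9>5]
(A,Q,W): not NE [P1→C gives 7>5; P2→P gives 8>5]
(A,R,X): not NE [P1→B gives 9>1; P2→Q gives 4>3; P3→Y gives 8>5]
(A,R,Y): not NE [P1→C gives 7>6]
(A,R,Z): not NE [P1→C gives 8>7; P3→Y gives 8>4]
(A,R,W): not NE [P2→P gives 8>3; P3→Y gives 8>1]
(A,S,X): not NE [P2→Q gives 4>2; P3→Y gives 9>7]
(A,S,Y): not NE [P2→R gives 8>1]
(A,S,Z): not NE [P2→R gives 5>2; P3→Y gives 9>8]
(A,S,W): not NE [P1→C gives 6>2; P2→P gives 8>7; P3→Y gives 9>2]
(B,P,X): not NE [P1→C gives 7>3; P3→Y gives 8>6]
(B,P,Y): not NE [P2→S gives 9>8]
(B,P,Z): not NE [P2→S gives 9>2; P3→Y gives 8>0]
(B,P,W): not NE [P2→S gives 9>8; P3→Y gives 8>2]
(B,Q,X): not NE [P1→C gives 5>1; P2→R gives 8>4; P3→W gives 6>2]
(B,Q,Y): not NE [P2→S gives 9>2; P3→W gives 6>0]
(B,Q,Z): not NE [P1→A gives 6>5; P2→S gives 9>8; P3→W gives 6>1]
(B,Q,W): not NE [P1→C gives 7>5; P2→S gives 9>1]
(B,R,X): not NE [P3→Z gives 6>0]
(B,R,Y): not NE [P1→C gives 7>0; P2→S gives 9>7; P3→Z gives 6>1]
(B,R,Z): not NE [P1→C gives 8>4; P2→S gives 9>0]
(B,R,W): not NE [P1→A gives 9>7; P2→S gives 9>7; P3→Z gives 6>4]
(B,S,X): not NE [P1→A gives 8>5; P2→R gives 8>3; P3→W gives 9>3]
(B,S,Y): not NE [P1→A gives 7>0; P3→W gives 9>6]
(B,S,Z): not NE [P1→A gives 6>2; P3→W gives 9>2]
(B,S,W): not NE [P1→C gives 6>1]
(C,P,X): not NE [P2→R gives 9>4]
(C,P,Y): not NE [P1→B gives 7>0; P3→W gives 7>1]
(C,P,Z): not NE [P1→B gives 6>2; P3→W gives 7>1]
(C,P,W): not NE [P1→B gives 6>3; P2→R gives 8>5]
(C,Q,X): not NE [P2→R gives 9>3; P3→Y gives 9>6]
(C,Q,Y): not NE [P1→B gives 3>2; P2→P gives 9>7]
(C,Q,Z): not NE [P1→A gives 6>1; P2→P gives 7>4; P3→Y gives 9>1]
(C,Q,W): not NE [P2→R gives 8>5; P3→Y gives 9>0]
(C,R,X): not NE [P1→B gives 9>3]
(C,R,Y): not NE [P2→P gives 9>4; P3→X gives 9>1]
(C,R,Z): not NE [P2→P gives 7>3; P3→X gives 9>4]
(C,R,W): not NE [P1→A gives 9>5; P3→X gives 9>0]
(C,S,X): not NE [P1→A gives 8>4; P2→R gives 9>3]
(C,S,Y): not NE [P1→A gives 7>6; P2→P gives 9>0; P3→X gives 9>5]
(C,S,Z): not NE [P1→A gives 6>4; P2→P gives 7>6; P3→X gives 9>0]
(C,S,W): not NE [P2→R gives 8>0; P3→X gives 9>3]

No pure NE.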